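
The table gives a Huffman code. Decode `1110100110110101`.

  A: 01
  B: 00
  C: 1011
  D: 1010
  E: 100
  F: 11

Read left to right; each codeword is recognised as soon as it completes (prefix code):
  11→F | 1010→D | 01→A | 1011→C | 01→A | 01→A
Decoded message: FDACAA

FDACAA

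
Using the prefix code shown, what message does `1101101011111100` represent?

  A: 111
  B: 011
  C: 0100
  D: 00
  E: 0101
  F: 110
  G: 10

Read left to right; each codeword is recognised as soon as it completes (prefix code):
  110→F | 110→F | 10→G | 111→A | 111→A | 00→D
Decoded message: FFGAAD

FFGAAD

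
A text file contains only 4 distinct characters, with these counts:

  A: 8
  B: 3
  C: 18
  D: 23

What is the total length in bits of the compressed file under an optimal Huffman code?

Greedily combine the two least-frequent nodes:
combine B(3), A(8) → 11
combine 11, C(18) → 29
combine D(23), 29 → 52
Each symbol's bit-cost is frequency × depth; summing gives 92 bits (equivalently 11 + 29 + 52).

92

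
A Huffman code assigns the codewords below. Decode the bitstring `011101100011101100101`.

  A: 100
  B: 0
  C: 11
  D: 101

Read left to right; each codeword is recognised as soon as it completes (prefix code):
  0→B | 11→C | 101→D | 100→A | 0→B | 11→C | 101→D | 100→A | 101→D
Decoded message: BCDABCDAD

BCDABCDAD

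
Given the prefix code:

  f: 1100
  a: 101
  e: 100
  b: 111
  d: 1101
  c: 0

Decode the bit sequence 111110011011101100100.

Read left to right; each codeword is recognised as soon as it completes (prefix code):
  111→b | 1100→f | 1101→d | 1101→d | 100→e | 100→e
Decoded message: bfddee

bfddee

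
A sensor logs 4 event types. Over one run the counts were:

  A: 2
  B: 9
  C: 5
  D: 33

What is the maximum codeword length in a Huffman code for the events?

Merge the two lowest-weight nodes at each step:
combine A(2), C(5) → 7
combine 7, B(9) → 16
combine 16, D(33) → 49
Maximum depth reached is 3.

3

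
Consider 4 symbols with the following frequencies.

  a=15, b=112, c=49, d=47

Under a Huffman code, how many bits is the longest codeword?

3

Merge the two lowest-weight nodes at each step:
a(15) + d(47) → 62
c(49) + 62 → 111
111 + b(112) → 223
The first pair merged (a, d) ends up deepest, at depth 3.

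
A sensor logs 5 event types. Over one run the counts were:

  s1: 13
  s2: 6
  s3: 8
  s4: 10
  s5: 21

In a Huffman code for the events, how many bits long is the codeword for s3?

Huffman merges, smallest pair first:
combine s2(6), s3(8) → 14
combine s4(10), s1(13) → 23
combine 14, s5(21) → 35
combine 23, 35 → 58
s3 sits 3 levels below the root, so its codeword is 3 bits.

3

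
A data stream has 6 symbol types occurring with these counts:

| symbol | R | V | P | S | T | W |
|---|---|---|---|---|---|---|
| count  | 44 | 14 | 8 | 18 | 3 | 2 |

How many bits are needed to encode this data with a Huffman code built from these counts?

Merge the two smallest weights repeatedly:
merge W(2) and T(3): 5
merge 5 and P(8): 13
merge 13 and V(14): 27
merge S(18) and 27: 45
merge R(44) and 45: 89
Each symbol's bit-cost is frequency × depth; summing gives 179 bits (equivalently 5 + 13 + 27 + 45 + 89).

179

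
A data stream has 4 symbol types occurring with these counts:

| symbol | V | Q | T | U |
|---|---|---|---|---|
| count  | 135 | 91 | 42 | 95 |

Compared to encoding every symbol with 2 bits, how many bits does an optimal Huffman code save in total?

Fixed-length: 2 bits × 363 symbols = 726 bits.
Huffman merges:
merge T(42) and Q(91): 133
merge U(95) and 133: 228
merge V(135) and 228: 363
Huffman total = 133 + 228 + 363 = 724 bits.
Saving = 726 − 724 = 2 bits.

2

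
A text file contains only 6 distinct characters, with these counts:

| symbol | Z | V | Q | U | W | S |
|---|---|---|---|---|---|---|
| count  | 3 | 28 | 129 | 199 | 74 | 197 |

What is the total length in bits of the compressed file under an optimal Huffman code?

1396

Merge the two smallest weights repeatedly:
merge Z(3) and V(28): 31
merge 31 and W(74): 105
merge 105 and Q(129): 234
merge S(197) and U(199): 396
merge 234 and 396: 630
The encoded length is the sum of every internal node's weight: 31 + 105 + 234 + 396 + 630 = 1396 bits.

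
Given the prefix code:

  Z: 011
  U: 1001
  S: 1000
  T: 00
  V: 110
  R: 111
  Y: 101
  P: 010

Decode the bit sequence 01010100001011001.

Read left to right; each codeword is recognised as soon as it completes (prefix code):
  010→P | 101→Y | 00→T | 00→T | 101→Y | 1001→U
Decoded message: PYTTYU

PYTTYU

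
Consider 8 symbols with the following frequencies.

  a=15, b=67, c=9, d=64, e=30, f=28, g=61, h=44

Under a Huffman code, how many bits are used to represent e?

3

Repeatedly merge the two smallest:
c(9) + a(15) → 24
24 + f(28) → 52
e(30) + h(44) → 74
52 + g(61) → 113
d(64) + b(67) → 131
74 + 113 → 187
131 + 187 → 318
e's leaf is at depth 3, giving a 3-bit codeword.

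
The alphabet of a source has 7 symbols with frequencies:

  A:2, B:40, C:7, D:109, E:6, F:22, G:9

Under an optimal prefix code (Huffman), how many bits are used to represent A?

Build the tree from the bottom:
combine A(2), E(6) → 8
combine C(7), 8 → 15
combine G(9), 15 → 24
combine F(22), 24 → 46
combine B(40), 46 → 86
combine 86, D(109) → 195
A's leaf is at depth 6, giving a 6-bit codeword.

6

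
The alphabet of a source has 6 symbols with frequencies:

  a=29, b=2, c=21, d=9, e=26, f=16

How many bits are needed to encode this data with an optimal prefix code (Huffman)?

244

Greedily combine the two least-frequent nodes:
merge b(2) and d(9): 11
merge 11 and f(16): 27
merge c(21) and e(26): 47
merge 27 and a(29): 56
merge 47 and 56: 103
Total encoded bits = sum of merged weights = 11 + 27 + 47 + 56 + 103 = 244.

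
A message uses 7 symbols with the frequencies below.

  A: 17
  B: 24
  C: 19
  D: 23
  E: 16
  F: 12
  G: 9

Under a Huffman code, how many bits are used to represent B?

2

Huffman merges, smallest pair first:
combine G(9), F(12) → 21
combine E(16), A(17) → 33
combine C(19), 21 → 40
combine D(23), B(24) → 47
combine 33, 40 → 73
combine 47, 73 → 120
The subtree containing B is merged 2 times, so code length = 2.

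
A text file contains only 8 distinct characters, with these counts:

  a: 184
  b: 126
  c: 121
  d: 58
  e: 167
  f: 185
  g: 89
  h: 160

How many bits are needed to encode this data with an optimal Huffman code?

3232

Build the Huffman tree bottom-up:
d(58) + g(89) → 147
c(121) + b(126) → 247
147 + h(160) → 307
e(167) + a(184) → 351
f(185) + 247 → 432
307 + 351 → 658
432 + 658 → 1090
Each symbol's bit-cost is frequency × depth; summing gives 3232 bits (equivalently 147 + 247 + 307 + 351 + 432 + 658 + 1090).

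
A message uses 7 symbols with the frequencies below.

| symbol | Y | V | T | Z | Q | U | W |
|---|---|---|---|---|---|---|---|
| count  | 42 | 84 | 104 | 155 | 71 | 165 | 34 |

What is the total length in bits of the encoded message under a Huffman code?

1721

Build the Huffman tree bottom-up:
combine W(34), Y(42) → 76
combine Q(71), 76 → 147
combine V(84), T(104) → 188
combine 147, Z(155) → 302
combine U(165), 188 → 353
combine 302, 353 → 655
The encoded length is the sum of every internal node's weight: 76 + 147 + 188 + 302 + 353 + 655 = 1721 bits.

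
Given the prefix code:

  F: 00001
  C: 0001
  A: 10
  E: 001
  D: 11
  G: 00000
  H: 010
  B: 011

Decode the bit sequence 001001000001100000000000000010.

EEGDGGGA

Read left to right; each codeword is recognised as soon as it completes (prefix code):
  001→E | 001→E | 00000→G | 11→D | 00000→G | 00000→G | 00000→G | 10→A
Decoded message: EEGDGGGA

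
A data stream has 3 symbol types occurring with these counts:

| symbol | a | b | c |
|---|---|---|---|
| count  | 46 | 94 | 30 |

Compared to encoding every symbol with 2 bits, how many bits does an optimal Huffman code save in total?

Fixed-length: 2 bits × 170 symbols = 340 bits.
Huffman merges:
c(30) + a(46) → 76
76 + b(94) → 170
Huffman total = 76 + 170 = 246 bits.
Saving = 340 − 246 = 94 bits.

94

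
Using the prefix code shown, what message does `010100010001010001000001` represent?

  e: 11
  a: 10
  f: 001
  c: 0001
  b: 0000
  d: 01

ddccdcbd

Read left to right; each codeword is recognised as soon as it completes (prefix code):
  01→d | 01→d | 0001→c | 0001→c | 01→d | 0001→c | 0000→b | 01→d
Decoded message: ddccdcbd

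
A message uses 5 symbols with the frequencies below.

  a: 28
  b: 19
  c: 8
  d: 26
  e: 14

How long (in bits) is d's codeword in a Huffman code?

Huffman merges, smallest pair first:
combine c(8), e(14) → 22
combine b(19), 22 → 41
combine d(26), a(28) → 54
combine 41, 54 → 95
d sits 2 levels below the root, so its codeword is 2 bits.

2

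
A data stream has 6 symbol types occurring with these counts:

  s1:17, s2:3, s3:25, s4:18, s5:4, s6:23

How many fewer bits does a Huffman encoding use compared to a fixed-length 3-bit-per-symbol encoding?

Fixed-length: 3 bits × 90 symbols = 270 bits.
Huffman merges:
combine s2(3), s5(4) → 7
combine 7, s1(17) → 24
combine s4(18), s6(23) → 41
combine 24, s3(25) → 49
combine 41, 49 → 90
Huffman total = 7 + 24 + 41 + 49 + 90 = 211 bits.
Saving = 270 − 211 = 59 bits.

59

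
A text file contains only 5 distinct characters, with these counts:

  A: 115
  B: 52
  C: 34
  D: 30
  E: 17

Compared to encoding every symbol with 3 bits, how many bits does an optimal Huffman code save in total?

235

Fixed-length: 3 bits × 248 symbols = 744 bits.
Huffman merges:
combine E(17), D(30) → 47
combine C(34), 47 → 81
combine B(52), 81 → 133
combine A(115), 133 → 248
Huffman total = 47 + 81 + 133 + 248 = 509 bits.
Saving = 744 − 509 = 235 bits.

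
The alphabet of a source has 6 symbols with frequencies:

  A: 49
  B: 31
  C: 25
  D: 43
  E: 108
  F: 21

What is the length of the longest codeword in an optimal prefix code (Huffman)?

Merge the two lowest-weight nodes at each step:
F(21) + C(25) → 46
B(31) + D(43) → 74
46 + A(49) → 95
74 + 95 → 169
E(108) + 169 → 277
The first pair merged (F, C) ends up deepest, at depth 4.

4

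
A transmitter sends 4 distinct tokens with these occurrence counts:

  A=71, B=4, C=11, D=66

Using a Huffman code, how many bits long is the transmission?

Greedily combine the two least-frequent nodes:
merge B(4) and C(11): 15
merge 15 and D(66): 81
merge A(71) and 81: 152
Each symbol's bit-cost is frequency × depth; summing gives 248 bits (equivalently 15 + 81 + 152).

248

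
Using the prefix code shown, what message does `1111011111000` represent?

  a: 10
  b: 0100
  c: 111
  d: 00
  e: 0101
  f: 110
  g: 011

Read left to right; each codeword is recognised as soon as it completes (prefix code):
  111→c | 10→a | 111→c | 110→f | 00→d
Decoded message: cacfd

cacfd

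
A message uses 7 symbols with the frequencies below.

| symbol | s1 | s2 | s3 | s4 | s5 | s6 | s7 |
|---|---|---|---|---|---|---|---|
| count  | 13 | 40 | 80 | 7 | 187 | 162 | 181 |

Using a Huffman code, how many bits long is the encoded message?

1560

Build the Huffman tree bottom-up:
s4(7) + s1(13) → 20
20 + s2(40) → 60
60 + s3(80) → 140
140 + s6(162) → 302
s7(181) + s5(187) → 368
302 + 368 → 670
Each symbol's bit-cost is frequency × depth; summing gives 1560 bits (equivalently 20 + 60 + 140 + 302 + 368 + 670).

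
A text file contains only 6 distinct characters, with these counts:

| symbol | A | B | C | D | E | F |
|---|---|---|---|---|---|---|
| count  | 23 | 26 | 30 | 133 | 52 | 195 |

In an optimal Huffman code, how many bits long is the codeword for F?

1

Repeatedly merge the two smallest:
A(23) + B(26) → 49
C(30) + 49 → 79
E(52) + 79 → 131
131 + D(133) → 264
F(195) + 264 → 459
F is merged only at the final step, so code length = 1.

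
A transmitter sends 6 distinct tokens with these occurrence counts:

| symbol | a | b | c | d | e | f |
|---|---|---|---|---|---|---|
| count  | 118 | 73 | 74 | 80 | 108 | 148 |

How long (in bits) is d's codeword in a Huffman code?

Build the tree from the bottom:
combine b(73), c(74) → 147
combine d(80), e(108) → 188
combine a(118), 147 → 265
combine f(148), 188 → 336
combine 265, 336 → 601
d's leaf is at depth 3, giving a 3-bit codeword.

3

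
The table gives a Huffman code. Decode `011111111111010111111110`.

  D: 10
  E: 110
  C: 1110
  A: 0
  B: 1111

Read left to right; each codeword is recognised as soon as it completes (prefix code):
  0→A | 1111→B | 1111→B | 1110→C | 10→D | 1111→B | 1111→B | 0→A
Decoded message: ABBCDBBA

ABBCDBBA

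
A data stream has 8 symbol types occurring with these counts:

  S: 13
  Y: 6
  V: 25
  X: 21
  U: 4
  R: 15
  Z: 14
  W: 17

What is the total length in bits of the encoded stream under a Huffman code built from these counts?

330

Merge the two smallest weights repeatedly:
combine U(4), Y(6) → 10
combine 10, S(13) → 23
combine Z(14), R(15) → 29
combine W(17), X(21) → 38
combine 23, V(25) → 48
combine 29, 38 → 67
combine 48, 67 → 115
Each symbol's bit-cost is frequency × depth; summing gives 330 bits (equivalently 10 + 23 + 29 + 38 + 48 + 67 + 115).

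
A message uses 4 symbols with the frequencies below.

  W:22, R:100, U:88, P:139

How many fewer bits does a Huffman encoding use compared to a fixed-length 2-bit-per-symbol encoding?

29

Fixed-length: 2 bits × 349 symbols = 698 bits.
Huffman merges:
W(22) + U(88) → 110
R(100) + 110 → 210
P(139) + 210 → 349
Huffman total = 110 + 210 + 349 = 669 bits.
Saving = 698 − 669 = 29 bits.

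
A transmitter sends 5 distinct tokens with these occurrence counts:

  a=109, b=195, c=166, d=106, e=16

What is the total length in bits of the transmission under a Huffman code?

Build the Huffman tree bottom-up:
merge e(16) and d(106): 122
merge a(109) and 122: 231
merge c(166) and b(195): 361
merge 231 and 361: 592
The encoded length is the sum of every internal node's weight: 122 + 231 + 361 + 592 = 1306 bits.

1306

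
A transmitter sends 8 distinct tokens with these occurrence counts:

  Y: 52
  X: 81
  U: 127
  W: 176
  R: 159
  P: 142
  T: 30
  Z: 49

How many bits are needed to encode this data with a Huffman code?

Greedily combine the two least-frequent nodes:
combine T(30), Z(49) → 79
combine Y(52), 79 → 131
combine X(81), U(127) → 208
combine 131, P(142) → 273
combine R(159), W(176) → 335
combine 208, 273 → 481
combine 335, 481 → 816
Total encoded bits = sum of merged weights = 79 + 131 + 208 + 273 + 335 + 481 + 816 = 2323.

2323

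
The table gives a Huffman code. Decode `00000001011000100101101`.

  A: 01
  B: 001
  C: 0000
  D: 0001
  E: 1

CDAEDBAEA

Read left to right; each codeword is recognised as soon as it completes (prefix code):
  0000→C | 0001→D | 01→A | 1→E | 0001→D | 001→B | 01→A | 1→E | 01→A
Decoded message: CDAEDBAEA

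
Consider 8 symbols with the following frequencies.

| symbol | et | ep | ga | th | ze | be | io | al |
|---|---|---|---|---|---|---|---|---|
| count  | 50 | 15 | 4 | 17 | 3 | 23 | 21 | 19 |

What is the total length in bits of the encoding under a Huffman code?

Greedily combine the two least-frequent nodes:
ze(3) + ga(4) → 7
7 + ep(15) → 22
th(17) + al(19) → 36
io(21) + 22 → 43
be(23) + 36 → 59
43 + et(50) → 93
59 + 93 → 152
The encoded length is the sum of every internal node's weight: 7 + 22 + 36 + 43 + 59 + 93 + 152 = 412 bits.

412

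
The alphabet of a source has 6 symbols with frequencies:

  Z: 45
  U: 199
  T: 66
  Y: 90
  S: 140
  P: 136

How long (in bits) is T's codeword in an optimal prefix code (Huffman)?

4

Huffman merges, smallest pair first:
merge Z(45) and T(66): 111
merge Y(90) and 111: 201
merge P(136) and S(140): 276
merge U(199) and 201: 400
merge 276 and 400: 676
T sits 4 levels below the root, so its codeword is 4 bits.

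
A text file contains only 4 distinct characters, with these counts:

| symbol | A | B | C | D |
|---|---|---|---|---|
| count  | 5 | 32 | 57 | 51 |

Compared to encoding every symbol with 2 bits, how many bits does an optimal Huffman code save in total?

Fixed-length: 2 bits × 145 symbols = 290 bits.
Huffman merges:
combine A(5), B(32) → 37
combine 37, D(51) → 88
combine C(57), 88 → 145
Huffman total = 37 + 88 + 145 = 270 bits.
Saving = 290 − 270 = 20 bits.

20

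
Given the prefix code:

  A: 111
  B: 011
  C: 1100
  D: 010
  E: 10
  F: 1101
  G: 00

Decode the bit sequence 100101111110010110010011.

EDAAGECEB

Read left to right; each codeword is recognised as soon as it completes (prefix code):
  10→E | 010→D | 111→A | 111→A | 00→G | 10→E | 1100→C | 10→E | 011→B
Decoded message: EDAAGECEB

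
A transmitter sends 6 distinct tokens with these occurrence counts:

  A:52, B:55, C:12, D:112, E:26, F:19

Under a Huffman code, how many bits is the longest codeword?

Merge the two lowest-weight nodes at each step:
merge C(12) and F(19): 31
merge E(26) and 31: 57
merge A(52) and B(55): 107
merge 57 and 107: 164
merge D(112) and 164: 276
Maximum depth reached is 4.

4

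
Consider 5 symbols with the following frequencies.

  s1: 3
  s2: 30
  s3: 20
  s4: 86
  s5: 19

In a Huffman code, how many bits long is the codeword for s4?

1

Build the tree from the bottom:
combine s1(3), s5(19) → 22
combine s3(20), 22 → 42
combine s2(30), 42 → 72
combine 72, s4(86) → 158
s4 is a child of the root — depth 1, so its codeword is a single bit.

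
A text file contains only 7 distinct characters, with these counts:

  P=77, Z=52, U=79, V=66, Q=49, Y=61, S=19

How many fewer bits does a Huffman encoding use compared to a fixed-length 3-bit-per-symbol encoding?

Fixed-length: 3 bits × 403 symbols = 1209 bits.
Huffman merges:
combine S(19), Q(49) → 68
combine Z(52), Y(61) → 113
combine V(66), 68 → 134
combine P(77), U(79) → 156
combine 113, 134 → 247
combine 156, 247 → 403
Huffman total = 68 + 113 + 134 + 156 + 247 + 403 = 1121 bits.
Saving = 1209 − 1121 = 88 bits.

88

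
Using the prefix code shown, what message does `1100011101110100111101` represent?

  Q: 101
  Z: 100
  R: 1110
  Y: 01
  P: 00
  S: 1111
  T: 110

Read left to right; each codeword is recognised as soon as it completes (prefix code):
  110→T | 00→P | 1110→R | 1110→R | 100→Z | 1111→S | 01→Y
Decoded message: TPRRZSY

TPRRZSY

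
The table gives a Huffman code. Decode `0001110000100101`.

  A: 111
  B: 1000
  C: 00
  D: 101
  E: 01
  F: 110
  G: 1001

CEFCECD

Read left to right; each codeword is recognised as soon as it completes (prefix code):
  00→C | 01→E | 110→F | 00→C | 01→E | 00→C | 101→D
Decoded message: CEFCECD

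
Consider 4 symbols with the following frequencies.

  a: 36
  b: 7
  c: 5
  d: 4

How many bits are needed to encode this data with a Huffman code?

Build the Huffman tree bottom-up:
combine d(4), c(5) → 9
combine b(7), 9 → 16
combine 16, a(36) → 52
Each symbol's bit-cost is frequency × depth; summing gives 77 bits (equivalently 9 + 16 + 52).

77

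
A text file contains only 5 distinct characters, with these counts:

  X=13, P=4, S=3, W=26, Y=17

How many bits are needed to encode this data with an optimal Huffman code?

127

Build the Huffman tree bottom-up:
combine S(3), P(4) → 7
combine 7, X(13) → 20
combine Y(17), 20 → 37
combine W(26), 37 → 63
Total encoded bits = sum of merged weights = 7 + 20 + 37 + 63 = 127.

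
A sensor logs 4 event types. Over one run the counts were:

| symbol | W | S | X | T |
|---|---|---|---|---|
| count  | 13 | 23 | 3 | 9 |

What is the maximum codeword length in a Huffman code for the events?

Merge the two lowest-weight nodes at each step:
merge X(3) and T(9): 12
merge 12 and W(13): 25
merge S(23) and 25: 48
The first pair merged (X, T) ends up deepest, at depth 3.

3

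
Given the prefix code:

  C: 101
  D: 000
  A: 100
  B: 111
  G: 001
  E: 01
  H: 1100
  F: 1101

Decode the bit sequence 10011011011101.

AFCF

Read left to right; each codeword is recognised as soon as it completes (prefix code):
  100→A | 1101→F | 101→C | 1101→F
Decoded message: AFCF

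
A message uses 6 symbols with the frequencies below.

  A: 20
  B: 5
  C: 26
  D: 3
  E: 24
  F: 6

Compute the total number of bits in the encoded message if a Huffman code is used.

190

Build the Huffman tree bottom-up:
D(3) + B(5) → 8
F(6) + 8 → 14
14 + A(20) → 34
E(24) + C(26) → 50
34 + 50 → 84
Each symbol's bit-cost is frequency × depth; summing gives 190 bits (equivalently 8 + 14 + 34 + 50 + 84).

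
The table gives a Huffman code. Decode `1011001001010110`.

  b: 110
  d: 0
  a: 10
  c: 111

abdadaab

Read left to right; each codeword is recognised as soon as it completes (prefix code):
  10→a | 110→b | 0→d | 10→a | 0→d | 10→a | 10→a | 110→b
Decoded message: abdadaab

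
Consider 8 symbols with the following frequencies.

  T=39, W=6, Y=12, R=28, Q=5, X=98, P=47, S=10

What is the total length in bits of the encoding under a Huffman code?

604

Build the Huffman tree bottom-up:
combine Q(5), W(6) → 11
combine S(10), 11 → 21
combine Y(12), 21 → 33
combine R(28), 33 → 61
combine T(39), P(47) → 86
combine 61, 86 → 147
combine X(98), 147 → 245
The encoded length is the sum of every internal node's weight: 11 + 21 + 33 + 61 + 86 + 147 + 245 = 604 bits.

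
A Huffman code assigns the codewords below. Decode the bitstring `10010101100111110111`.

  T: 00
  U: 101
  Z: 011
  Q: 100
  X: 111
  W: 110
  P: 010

QUZTXWX

Read left to right; each codeword is recognised as soon as it completes (prefix code):
  100→Q | 101→U | 011→Z | 00→T | 111→X | 110→W | 111→X
Decoded message: QUZTXWX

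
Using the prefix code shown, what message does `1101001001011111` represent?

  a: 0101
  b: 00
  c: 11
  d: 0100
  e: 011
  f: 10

Read left to right; each codeword is recognised as soon as it completes (prefix code):
  11→c | 0100→d | 10→f | 0101→a | 11→c | 11→c
Decoded message: cdfacc

cdfacc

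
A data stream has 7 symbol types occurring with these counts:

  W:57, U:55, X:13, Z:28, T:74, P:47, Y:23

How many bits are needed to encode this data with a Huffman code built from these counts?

796

Build the Huffman tree bottom-up:
combine X(13), Y(23) → 36
combine Z(28), 36 → 64
combine P(47), U(55) → 102
combine W(57), 64 → 121
combine T(74), 102 → 176
combine 121, 176 → 297
Total encoded bits = sum of merged weights = 36 + 64 + 102 + 121 + 176 + 297 = 796.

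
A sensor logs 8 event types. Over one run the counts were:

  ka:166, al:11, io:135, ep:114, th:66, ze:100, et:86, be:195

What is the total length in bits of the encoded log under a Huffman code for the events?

2498

Merge the two smallest weights repeatedly:
merge al(11) and th(66): 77
merge 77 and et(86): 163
merge ze(100) and ep(114): 214
merge io(135) and 163: 298
merge ka(166) and be(195): 361
merge 214 and 298: 512
merge 361 and 512: 873
The encoded length is the sum of every internal node's weight: 77 + 163 + 214 + 298 + 361 + 512 + 873 = 2498 bits.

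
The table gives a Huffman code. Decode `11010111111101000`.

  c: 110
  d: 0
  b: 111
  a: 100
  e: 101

cebbdad

Read left to right; each codeword is recognised as soon as it completes (prefix code):
  110→c | 101→e | 111→b | 111→b | 0→d | 100→a | 0→d
Decoded message: cebbdad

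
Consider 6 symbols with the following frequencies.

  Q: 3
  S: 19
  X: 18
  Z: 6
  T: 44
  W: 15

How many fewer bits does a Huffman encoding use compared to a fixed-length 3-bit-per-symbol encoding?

Fixed-length: 3 bits × 105 symbols = 315 bits.
Huffman merges:
combine Q(3), Z(6) → 9
combine 9, W(15) → 24
combine X(18), S(19) → 37
combine 24, 37 → 61
combine T(44), 61 → 105
Huffman total = 9 + 24 + 37 + 61 + 105 = 236 bits.
Saving = 315 − 236 = 79 bits.

79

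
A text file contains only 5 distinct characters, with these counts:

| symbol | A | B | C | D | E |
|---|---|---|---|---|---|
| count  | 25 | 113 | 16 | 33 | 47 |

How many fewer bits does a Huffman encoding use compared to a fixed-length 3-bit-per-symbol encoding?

232

Fixed-length: 3 bits × 234 symbols = 702 bits.
Huffman merges:
C(16) + A(25) → 41
D(33) + 41 → 74
E(47) + 74 → 121
B(113) + 121 → 234
Huffman total = 41 + 74 + 121 + 234 = 470 bits.
Saving = 702 − 470 = 232 bits.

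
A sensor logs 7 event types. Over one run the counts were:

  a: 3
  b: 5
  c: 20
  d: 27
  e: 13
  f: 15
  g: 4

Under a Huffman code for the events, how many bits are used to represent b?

Huffman merges, smallest pair first:
a(3) + g(4) → 7
b(5) + 7 → 12
12 + e(13) → 25
f(15) + c(20) → 35
25 + d(27) → 52
35 + 52 → 87
b's leaf is at depth 4, giving a 4-bit codeword.

4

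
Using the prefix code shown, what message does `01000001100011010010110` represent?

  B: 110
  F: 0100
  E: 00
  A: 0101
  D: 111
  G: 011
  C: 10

FEGEGFCB

Read left to right; each codeword is recognised as soon as it completes (prefix code):
  0100→F | 00→E | 011→G | 00→E | 011→G | 0100→F | 10→C | 110→B
Decoded message: FEGEGFCB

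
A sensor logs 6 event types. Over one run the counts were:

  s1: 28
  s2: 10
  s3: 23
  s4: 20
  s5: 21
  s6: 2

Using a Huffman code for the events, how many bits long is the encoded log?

252

Merge the two smallest weights repeatedly:
merge s6(2) and s2(10): 12
merge 12 and s4(20): 32
merge s5(21) and s3(23): 44
merge s1(28) and 32: 60
merge 44 and 60: 104
The encoded length is the sum of every internal node's weight: 12 + 32 + 44 + 60 + 104 = 252 bits.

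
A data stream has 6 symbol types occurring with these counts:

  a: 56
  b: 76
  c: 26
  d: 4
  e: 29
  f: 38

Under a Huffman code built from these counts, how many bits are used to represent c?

Build the tree from the bottom:
d(4) + c(26) → 30
e(29) + 30 → 59
f(38) + a(56) → 94
59 + b(76) → 135
94 + 135 → 229
c sits 4 levels below the root, so its codeword is 4 bits.

4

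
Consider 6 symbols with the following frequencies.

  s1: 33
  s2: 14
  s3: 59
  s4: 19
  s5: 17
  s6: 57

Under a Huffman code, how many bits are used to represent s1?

2

Build the tree from the bottom:
s2(14) + s5(17) → 31
s4(19) + 31 → 50
s1(33) + 50 → 83
s6(57) + s3(59) → 116
83 + 116 → 199
s1's leaf is at depth 2, giving a 2-bit codeword.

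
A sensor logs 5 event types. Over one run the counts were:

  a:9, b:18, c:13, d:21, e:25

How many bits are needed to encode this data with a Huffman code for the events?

194

Build the Huffman tree bottom-up:
a(9) + c(13) → 22
b(18) + d(21) → 39
22 + e(25) → 47
39 + 47 → 86
Each symbol's bit-cost is frequency × depth; summing gives 194 bits (equivalently 22 + 39 + 47 + 86).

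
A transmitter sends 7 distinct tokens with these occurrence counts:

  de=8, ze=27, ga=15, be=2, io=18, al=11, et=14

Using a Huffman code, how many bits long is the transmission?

250

Build the Huffman tree bottom-up:
be(2) + de(8) → 10
10 + al(11) → 21
et(14) + ga(15) → 29
io(18) + 21 → 39
ze(27) + 29 → 56
39 + 56 → 95
Total encoded bits = sum of merged weights = 10 + 21 + 29 + 39 + 56 + 95 = 250.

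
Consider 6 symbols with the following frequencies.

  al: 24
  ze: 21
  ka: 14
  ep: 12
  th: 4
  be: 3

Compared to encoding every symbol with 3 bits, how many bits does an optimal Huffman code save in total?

Fixed-length: 3 bits × 78 symbols = 234 bits.
Huffman merges:
be(3) + th(4) → 7
7 + ep(12) → 19
ka(14) + 19 → 33
ze(21) + al(24) → 45
33 + 45 → 78
Huffman total = 7 + 19 + 33 + 45 + 78 = 182 bits.
Saving = 234 − 182 = 52 bits.

52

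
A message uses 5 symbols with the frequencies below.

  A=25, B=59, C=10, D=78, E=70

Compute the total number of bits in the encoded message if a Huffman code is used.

519

Merge the two smallest weights repeatedly:
combine C(10), A(25) → 35
combine 35, B(59) → 94
combine E(70), D(78) → 148
combine 94, 148 → 242
The encoded length is the sum of every internal node's weight: 35 + 94 + 148 + 242 = 519 bits.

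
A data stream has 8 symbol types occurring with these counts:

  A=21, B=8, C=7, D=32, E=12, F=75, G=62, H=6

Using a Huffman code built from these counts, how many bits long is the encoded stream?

565

Build the Huffman tree bottom-up:
combine H(6), C(7) → 13
combine B(8), E(12) → 20
combine 13, 20 → 33
combine A(21), D(32) → 53
combine 33, 53 → 86
combine G(62), F(75) → 137
combine 86, 137 → 223
Each symbol's bit-cost is frequency × depth; summing gives 565 bits (equivalently 13 + 20 + 33 + 53 + 86 + 137 + 223).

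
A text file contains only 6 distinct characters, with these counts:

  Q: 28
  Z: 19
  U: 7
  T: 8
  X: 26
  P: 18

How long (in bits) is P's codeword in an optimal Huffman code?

Build the tree from the bottom:
U(7) + T(8) → 15
15 + P(18) → 33
Z(19) + X(26) → 45
Q(28) + 33 → 61
45 + 61 → 106
P sits 3 levels below the root, so its codeword is 3 bits.

3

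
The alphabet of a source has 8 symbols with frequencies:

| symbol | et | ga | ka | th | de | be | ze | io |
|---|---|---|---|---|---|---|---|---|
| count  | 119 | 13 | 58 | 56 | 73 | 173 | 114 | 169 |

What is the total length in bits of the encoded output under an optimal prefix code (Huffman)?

2179

Greedily combine the two least-frequent nodes:
ga(13) + th(56) → 69
ka(58) + 69 → 127
de(73) + ze(114) → 187
et(119) + 127 → 246
io(169) + be(173) → 342
187 + 246 → 433
342 + 433 → 775
Total encoded bits = sum of merged weights = 69 + 127 + 187 + 246 + 342 + 433 + 775 = 2179.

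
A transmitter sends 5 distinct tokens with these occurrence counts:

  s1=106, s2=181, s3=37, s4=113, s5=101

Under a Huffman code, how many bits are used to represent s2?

Huffman merges, smallest pair first:
combine s3(37), s5(101) → 138
combine s1(106), s4(113) → 219
combine 138, s2(181) → 319
combine 219, 319 → 538
s2 sits 2 levels below the root, so its codeword is 2 bits.

2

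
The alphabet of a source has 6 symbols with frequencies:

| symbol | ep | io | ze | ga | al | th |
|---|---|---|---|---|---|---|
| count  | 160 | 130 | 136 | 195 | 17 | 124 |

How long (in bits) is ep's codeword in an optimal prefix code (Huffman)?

Repeatedly merge the two smallest:
al(17) + th(124) → 141
io(130) + ze(136) → 266
141 + ep(160) → 301
ga(195) + 266 → 461
301 + 461 → 762
ep's leaf is at depth 2, giving a 2-bit codeword.

2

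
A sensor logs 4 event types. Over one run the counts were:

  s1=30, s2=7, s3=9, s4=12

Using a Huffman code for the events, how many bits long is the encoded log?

102

Build the Huffman tree bottom-up:
combine s2(7), s3(9) → 16
combine s4(12), 16 → 28
combine 28, s1(30) → 58
Total encoded bits = sum of merged weights = 16 + 28 + 58 = 102.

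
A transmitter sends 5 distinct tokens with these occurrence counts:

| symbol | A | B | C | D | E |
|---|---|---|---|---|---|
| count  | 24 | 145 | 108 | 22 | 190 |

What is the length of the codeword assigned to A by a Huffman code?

Huffman merges, smallest pair first:
merge D(22) and A(24): 46
merge 46 and C(108): 154
merge B(145) and 154: 299
merge E(190) and 299: 489
The subtree containing A is merged 4 times, so code length = 4.

4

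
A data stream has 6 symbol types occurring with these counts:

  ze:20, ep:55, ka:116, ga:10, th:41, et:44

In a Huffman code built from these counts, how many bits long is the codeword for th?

3

Repeatedly merge the two smallest:
combine ga(10), ze(20) → 30
combine 30, th(41) → 71
combine et(44), ep(55) → 99
combine 71, 99 → 170
combine ka(116), 170 → 286
The subtree containing th is merged 3 times, so code length = 3.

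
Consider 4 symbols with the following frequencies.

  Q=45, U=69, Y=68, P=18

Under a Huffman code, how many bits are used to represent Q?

3

Huffman merges, smallest pair first:
P(18) + Q(45) → 63
63 + Y(68) → 131
U(69) + 131 → 200
Q's leaf is at depth 3, giving a 3-bit codeword.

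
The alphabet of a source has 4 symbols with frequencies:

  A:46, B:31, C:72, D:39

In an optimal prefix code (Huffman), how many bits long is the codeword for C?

1

Huffman merges, smallest pair first:
B(31) + D(39) → 70
A(46) + 70 → 116
C(72) + 116 → 188
C sits one level below the root: a 1-bit codeword.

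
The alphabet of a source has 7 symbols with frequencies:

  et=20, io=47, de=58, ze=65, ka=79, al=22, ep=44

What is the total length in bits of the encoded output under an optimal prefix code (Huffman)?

Merge the two smallest weights repeatedly:
combine et(20), al(22) → 42
combine 42, ep(44) → 86
combine io(47), de(58) → 105
combine ze(65), ka(79) → 144
combine 86, 105 → 191
combine 144, 191 → 335
Each symbol's bit-cost is frequency × depth; summing gives 903 bits (equivalently 42 + 86 + 105 + 144 + 191 + 335).

903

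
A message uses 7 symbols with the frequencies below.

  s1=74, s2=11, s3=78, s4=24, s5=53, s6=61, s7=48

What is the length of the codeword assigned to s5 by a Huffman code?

3

Build the tree from the bottom:
merge s2(11) and s4(24): 35
merge 35 and s7(48): 83
merge s5(53) and s6(61): 114
merge s1(74) and s3(78): 152
merge 83 and 114: 197
merge 152 and 197: 349
s5's leaf is at depth 3, giving a 3-bit codeword.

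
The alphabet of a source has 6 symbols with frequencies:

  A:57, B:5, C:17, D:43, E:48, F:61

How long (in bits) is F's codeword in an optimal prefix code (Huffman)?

Huffman merges, smallest pair first:
B(5) + C(17) → 22
22 + D(43) → 65
E(48) + A(57) → 105
F(61) + 65 → 126
105 + 126 → 231
F's leaf is at depth 2, giving a 2-bit codeword.

2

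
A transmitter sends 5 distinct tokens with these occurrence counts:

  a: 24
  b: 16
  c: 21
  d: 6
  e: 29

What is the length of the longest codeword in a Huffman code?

3

Merge the two lowest-weight nodes at each step:
combine d(6), b(16) → 22
combine c(21), 22 → 43
combine a(24), e(29) → 53
combine 43, 53 → 96
The first pair merged (d, b) ends up deepest, at depth 3.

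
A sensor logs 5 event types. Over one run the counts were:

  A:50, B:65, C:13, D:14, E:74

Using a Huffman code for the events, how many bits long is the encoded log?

Greedily combine the two least-frequent nodes:
merge C(13) and D(14): 27
merge 27 and A(50): 77
merge B(65) and E(74): 139
merge 77 and 139: 216
Each symbol's bit-cost is frequency × depth; summing gives 459 bits (equivalently 27 + 77 + 139 + 216).

459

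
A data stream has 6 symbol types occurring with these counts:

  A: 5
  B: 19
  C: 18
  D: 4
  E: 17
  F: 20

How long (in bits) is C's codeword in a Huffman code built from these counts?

2

Repeatedly merge the two smallest:
D(4) + A(5) → 9
9 + E(17) → 26
C(18) + B(19) → 37
F(20) + 26 → 46
37 + 46 → 83
C sits 2 levels below the root, so its codeword is 2 bits.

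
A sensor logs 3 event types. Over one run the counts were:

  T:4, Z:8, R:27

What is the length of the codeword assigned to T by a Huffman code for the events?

2

Huffman merges, smallest pair first:
T(4) + Z(8) → 12
12 + R(27) → 39
T's leaf is at depth 2, giving a 2-bit codeword.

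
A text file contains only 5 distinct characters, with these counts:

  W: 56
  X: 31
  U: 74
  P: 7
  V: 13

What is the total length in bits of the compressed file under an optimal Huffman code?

Merge the two smallest weights repeatedly:
combine P(7), V(13) → 20
combine 20, X(31) → 51
combine 51, W(56) → 107
combine U(74), 107 → 181
Total encoded bits = sum of merged weights = 20 + 51 + 107 + 181 = 359.

359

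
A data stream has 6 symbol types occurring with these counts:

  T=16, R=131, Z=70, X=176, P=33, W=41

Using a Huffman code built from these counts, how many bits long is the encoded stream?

Greedily combine the two least-frequent nodes:
combine T(16), P(33) → 49
combine W(41), 49 → 90
combine Z(70), 90 → 160
combine R(131), 160 → 291
combine X(176), 291 → 467
Total encoded bits = sum of merged weights = 49 + 90 + 160 + 291 + 467 = 1057.

1057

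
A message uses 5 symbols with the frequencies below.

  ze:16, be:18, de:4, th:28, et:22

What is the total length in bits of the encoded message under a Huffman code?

Greedily combine the two least-frequent nodes:
de(4) + ze(16) → 20
be(18) + 20 → 38
et(22) + th(28) → 50
38 + 50 → 88
Total encoded bits = sum of merged weights = 20 + 38 + 50 + 88 = 196.

196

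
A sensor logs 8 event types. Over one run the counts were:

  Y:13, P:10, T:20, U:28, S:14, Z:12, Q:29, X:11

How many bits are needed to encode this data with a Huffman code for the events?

400

Greedily combine the two least-frequent nodes:
combine P(10), X(11) → 21
combine Z(12), Y(13) → 25
combine S(14), T(20) → 34
combine 21, 25 → 46
combine U(28), Q(29) → 57
combine 34, 46 → 80
combine 57, 80 → 137
Total encoded bits = sum of merged weights = 21 + 25 + 34 + 46 + 57 + 80 + 137 = 400.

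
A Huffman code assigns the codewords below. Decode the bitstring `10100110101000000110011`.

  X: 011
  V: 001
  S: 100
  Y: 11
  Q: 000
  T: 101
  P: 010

Read left to right; each codeword is recognised as soon as it completes (prefix code):
  101→T | 001→V | 101→T | 010→P | 000→Q | 001→V | 100→S | 11→Y
Decoded message: TVTPQVSY

TVTPQVSY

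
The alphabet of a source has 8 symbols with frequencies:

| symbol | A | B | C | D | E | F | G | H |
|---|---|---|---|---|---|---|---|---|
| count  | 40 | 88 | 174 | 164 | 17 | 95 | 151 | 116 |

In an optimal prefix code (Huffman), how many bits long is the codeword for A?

Repeatedly merge the two smallest:
E(17) + A(40) → 57
57 + B(88) → 145
F(95) + H(116) → 211
145 + G(151) → 296
D(164) + C(174) → 338
211 + 296 → 507
338 + 507 → 845
A sits 5 levels below the root, so its codeword is 5 bits.

5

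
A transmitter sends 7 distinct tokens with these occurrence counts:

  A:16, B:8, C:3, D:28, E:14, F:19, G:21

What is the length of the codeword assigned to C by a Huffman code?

Repeatedly merge the two smallest:
combine C(3), B(8) → 11
combine 11, E(14) → 25
combine A(16), F(19) → 35
combine G(21), 25 → 46
combine D(28), 35 → 63
combine 46, 63 → 109
C's leaf is at depth 4, giving a 4-bit codeword.

4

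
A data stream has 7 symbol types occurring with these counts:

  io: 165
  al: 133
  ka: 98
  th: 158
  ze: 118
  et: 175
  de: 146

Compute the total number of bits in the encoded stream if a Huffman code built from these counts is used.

2804

Merge the two smallest weights repeatedly:
ka(98) + ze(118) → 216
al(133) + de(146) → 279
th(158) + io(165) → 323
et(175) + 216 → 391
279 + 323 → 602
391 + 602 → 993
Each symbol's bit-cost is frequency × depth; summing gives 2804 bits (equivalently 216 + 279 + 323 + 391 + 602 + 993).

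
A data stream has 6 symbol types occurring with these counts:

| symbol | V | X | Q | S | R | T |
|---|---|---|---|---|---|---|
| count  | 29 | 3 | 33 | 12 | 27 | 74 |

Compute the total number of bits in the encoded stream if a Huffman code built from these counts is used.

401

Greedily combine the two least-frequent nodes:
combine X(3), S(12) → 15
combine 15, R(27) → 42
combine V(29), Q(33) → 62
combine 42, 62 → 104
combine T(74), 104 → 178
Each symbol's bit-cost is frequency × depth; summing gives 401 bits (equivalently 15 + 42 + 62 + 104 + 178).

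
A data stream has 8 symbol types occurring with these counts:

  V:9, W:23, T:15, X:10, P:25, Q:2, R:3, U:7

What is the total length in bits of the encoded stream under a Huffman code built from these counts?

251

Greedily combine the two least-frequent nodes:
merge Q(2) and R(3): 5
merge 5 and U(7): 12
merge V(9) and X(10): 19
merge 12 and T(15): 27
merge 19 and W(23): 42
merge P(25) and 27: 52
merge 42 and 52: 94
Total encoded bits = sum of merged weights = 5 + 12 + 19 + 27 + 42 + 52 + 94 = 251.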